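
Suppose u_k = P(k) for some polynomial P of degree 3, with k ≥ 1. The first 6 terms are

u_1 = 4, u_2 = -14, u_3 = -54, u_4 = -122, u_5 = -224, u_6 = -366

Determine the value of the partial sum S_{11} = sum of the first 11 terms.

-6556

1st diffs: -18, -40, -68, -102, -142.
2nd diffs: -22, -28, -34, -40.
3rd diffs: -6, -6, -6 (constant).
Newton forward-difference form: u_k = 4 + (-18)·C(k-1,1) + (-22)·C(k-1,2) + (-6)·C(k-1,3).
Continuing: …, -554, -794, -1092, -1454, …, u_{11} = -1886.
Summing k = 1..11 (11 terms) gives -6556.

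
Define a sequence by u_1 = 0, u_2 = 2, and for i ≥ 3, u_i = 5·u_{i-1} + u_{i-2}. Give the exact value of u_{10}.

1019252

Step forward from the initial values:
u_3 = 10; u_4 = 52; u_5 = 270; u_6 = 1402; u_7 = 7280; u_8 = 37802; u_9 = 196290; u_{10} = 1019252.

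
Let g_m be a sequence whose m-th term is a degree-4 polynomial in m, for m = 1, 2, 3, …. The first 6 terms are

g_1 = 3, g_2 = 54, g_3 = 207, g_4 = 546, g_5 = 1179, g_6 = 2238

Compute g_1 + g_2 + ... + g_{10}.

38253

1st diffs: 51, 153, 339, 633, 1059.
2nd diffs: 102, 186, 294, 426.
3rd diffs: 84, 108, 132.
4th diffs: 24, 24 (constant).
So g_m = m^4 + 4m^3 + 2m^2 + 2m - 6.
Continuing: 3879, 6282, 9651, 14214.
Summing m = 1..10 (10 terms) gives 38253.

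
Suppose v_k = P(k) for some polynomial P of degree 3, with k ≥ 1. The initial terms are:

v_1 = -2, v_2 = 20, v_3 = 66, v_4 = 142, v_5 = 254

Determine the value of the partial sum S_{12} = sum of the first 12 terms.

9678

1st diffs: 22, 46, 76, 112.
2nd diffs: 24, 30, 36.
3rd diffs: 6, 6 (constant).
Newton forward-difference form: v_k = -2 + 22·C(k-1,1) + 24·C(k-1,2) + 6·C(k-1,3).
Continuing: …, 408, 610, 866, 1182, …, v_{12} = 2550.
Summing k = 1..12 (12 terms) gives 9678.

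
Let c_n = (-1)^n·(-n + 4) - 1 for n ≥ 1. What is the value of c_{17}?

(-1)^17 = -1; -n + 4 at n=17 is -13; so c_{17} = 12.

12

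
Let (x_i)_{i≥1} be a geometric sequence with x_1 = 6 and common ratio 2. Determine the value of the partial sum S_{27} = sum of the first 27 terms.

x_i = 6·2^(i-1).
S = 6·(2^27 - 1)/(2 - 1) = 6·(134217728 - 1)/(1) = 805306362.

805306362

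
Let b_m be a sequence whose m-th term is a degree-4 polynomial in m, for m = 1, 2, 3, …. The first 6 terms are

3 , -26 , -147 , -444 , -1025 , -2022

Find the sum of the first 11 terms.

-55550

1st diffs: -29, -121, -297, -581, -997.
2nd diffs: -92, -176, -284, -416.
3rd diffs: -84, -108, -132.
4th diffs: -24, -24 (constant).
Newton forward-difference form: b_m = 3 + (-29)·C(m-1,1) + (-92)·C(m-1,2) + (-84)·C(m-1,3) + (-24)·C(m-1,4).
Continuing: …, -3591, -5912, -9189, -13650, …, b_{11} = -19547.
Summing m = 1..11 (11 terms) gives -55550.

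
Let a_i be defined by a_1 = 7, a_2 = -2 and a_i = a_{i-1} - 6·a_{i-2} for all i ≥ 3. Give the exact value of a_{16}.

-1848632

Step forward from the initial values:
a_3 = -44; a_4 = -32; a_5 = 232; …; a_{13} = -188168; a_{14} = 595528; a_{15} = 1724536; a_{16} = -1848632.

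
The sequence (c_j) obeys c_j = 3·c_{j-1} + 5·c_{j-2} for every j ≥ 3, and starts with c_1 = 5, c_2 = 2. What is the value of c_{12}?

Step forward from the initial values:
c_3 = 31, c_4 = 103, c_5 = 464, c_6 = 1907, c_7 = 8041, c_8 = 33658, c_9 = 141179, c_{10} = 591827, c_{11} = 2481376, c_{12} = 10403263.

10403263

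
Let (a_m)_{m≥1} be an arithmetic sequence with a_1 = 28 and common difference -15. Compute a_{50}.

a_m = 28 + (m - 1)·(-15).
a_{50} = 28 + 49·(-15) = -707.

-707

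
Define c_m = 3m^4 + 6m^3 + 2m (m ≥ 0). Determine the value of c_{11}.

c_{11} = 3·11^4 + 6·11^3 + 2·11 = 51931.

51931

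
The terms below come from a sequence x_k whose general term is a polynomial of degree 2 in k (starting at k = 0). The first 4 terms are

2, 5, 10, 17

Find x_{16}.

290

1st diffs: 3, 5, 7.
2nd diffs: 2, 2 (constant).
Newton forward-difference form: x_k = 2 + 3·C(k,1) + 2·C(k,2).
At k = 16: k = 16, so x_{16} = 2 + 48 + 240 = 290.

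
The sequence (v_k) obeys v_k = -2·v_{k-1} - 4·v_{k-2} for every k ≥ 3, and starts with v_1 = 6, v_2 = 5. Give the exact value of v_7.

384

Compute successive terms:
v_3 = -34;  v_4 = 48;  v_5 = 40;  v_6 = -272;  v_7 = 384.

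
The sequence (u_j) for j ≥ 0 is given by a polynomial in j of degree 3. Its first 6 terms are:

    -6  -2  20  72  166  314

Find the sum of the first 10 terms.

1st diffs: 4, 22, 52, 94, 148.
2nd diffs: 18, 30, 42, 54.
3rd diffs: 12, 12, 12 (constant).
Newton forward-difference form: u_j = -6 + 4·C(j,1) + 18·C(j,2) + 12·C(j,3).
Continuing: 528, 820, 1202, 1686.
Summing j = 0..9 (10 terms) gives 4800.

4800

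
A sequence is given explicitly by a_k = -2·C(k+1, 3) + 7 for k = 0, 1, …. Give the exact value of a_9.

-233

C(10, 3) = 120, so a_9 = -233.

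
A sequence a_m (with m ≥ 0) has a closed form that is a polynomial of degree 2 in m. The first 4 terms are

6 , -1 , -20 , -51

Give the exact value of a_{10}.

-604

1st diffs: -7, -19, -31.
2nd diffs: -12, -12 (constant).
Newton forward-difference form: a_m = 6 + (-7)·C(m,1) + (-12)·C(m,2).
At m = 10: m = 10, so a_{10} = 6 - 70 - 540 = -604.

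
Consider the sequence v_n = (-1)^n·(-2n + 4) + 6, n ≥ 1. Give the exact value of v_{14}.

-18

(-1)^14 = 1; -2n + 4 at n=14 is -24; so v_{14} = -18.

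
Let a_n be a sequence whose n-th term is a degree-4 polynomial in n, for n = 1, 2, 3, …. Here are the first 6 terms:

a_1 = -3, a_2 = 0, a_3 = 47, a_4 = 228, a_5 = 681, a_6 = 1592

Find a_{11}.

1st diffs: 3, 47, 181, 453, 911.
2nd diffs: 44, 134, 272, 458.
3rd diffs: 90, 138, 186.
4th diffs: 48, 48 (constant).
Newton forward-difference form: a_n = -3 + 3·C(n-1,1) + 44·C(n-1,2) + 90·C(n-1,3) + 48·C(n-1,4).
At n = 11: n-1 = 10, so a_{11} = -3 + 30 + 1980 + 10800 + 10080 = 22887.

22887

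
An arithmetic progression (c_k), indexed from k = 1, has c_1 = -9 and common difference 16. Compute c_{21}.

311

c_k = -9 + (k - 1)·16.
c_{21} = -9 + 20·16 = 311.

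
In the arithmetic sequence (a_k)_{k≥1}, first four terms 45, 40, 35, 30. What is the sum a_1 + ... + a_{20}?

-50

Common difference d = -5.
a_k = 45 + (k - 1)·(-5).
a_{20} = -50; S = 20·(45 + (-50))/2 = -50.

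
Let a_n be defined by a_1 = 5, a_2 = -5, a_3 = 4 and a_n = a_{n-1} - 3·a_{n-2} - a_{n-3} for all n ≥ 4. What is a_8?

36

Applying the relation repeatedly:
a_4 = 14; a_5 = 7; a_6 = -39; a_7 = -74; a_8 = 36.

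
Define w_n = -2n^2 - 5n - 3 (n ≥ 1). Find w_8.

-171

w_8 = -2·8^2 - 5·8 - 3 = -171.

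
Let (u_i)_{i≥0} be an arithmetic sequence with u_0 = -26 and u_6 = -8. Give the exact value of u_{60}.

154

Common difference d = (-8 - (-26)) / (6 - 0) = 3.
u_i = -26 + (i - 0)·3.
u_{60} = -26 + 60·3 = 154.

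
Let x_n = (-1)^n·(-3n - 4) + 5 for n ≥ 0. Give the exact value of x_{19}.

66

(-1)^19 = -1; -3n - 4 at n=19 is -61; so x_{19} = 66.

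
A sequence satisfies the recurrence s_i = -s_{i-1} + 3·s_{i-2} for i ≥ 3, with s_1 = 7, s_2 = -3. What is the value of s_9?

2688

s_3 = 24; s_4 = -33; s_5 = 105; s_6 = -204; s_7 = 519; s_8 = -1131; s_9 = 2688.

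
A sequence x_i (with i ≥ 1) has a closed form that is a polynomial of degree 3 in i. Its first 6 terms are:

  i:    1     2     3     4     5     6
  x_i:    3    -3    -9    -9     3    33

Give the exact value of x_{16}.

1st diffs: -6, -6, 0, 12, 30.
2nd diffs: 0, 6, 12, 18.
3rd diffs: 6, 6, 6 (constant).
So x_i = i^3 - 6i^2 + 5i + 3.
Evaluating at i = 16 gives x_{16} = 2643.

2643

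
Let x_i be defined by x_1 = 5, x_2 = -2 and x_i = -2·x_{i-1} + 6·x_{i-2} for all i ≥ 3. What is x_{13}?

10659520

Iterate the recurrence:
x_3 = 34  x_4 = -80  x_5 = 364  …  x_{10} = -219680  x_{11} = 802336  x_{12} = -2922752  x_{13} = 10659520.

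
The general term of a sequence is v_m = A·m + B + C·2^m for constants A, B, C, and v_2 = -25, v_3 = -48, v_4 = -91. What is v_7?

At m = 2, 3, 4: 2A + B + 4C = -25; 3A + B + 8C = -48; 4A + B + 16C = -91.
Subtracting the first from the second: A + 4C = -23.
Subtracting the second from the third: A + 8C = -43.
Solving: C = -5, A = -3, then B = 1.
So v_m = -3·m + 1 + (-5)·2^m; at m=7 this is -660.

-660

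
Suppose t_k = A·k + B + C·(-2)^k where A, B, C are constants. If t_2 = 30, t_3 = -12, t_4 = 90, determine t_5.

At k = 2, 3, 4: 2A + B + 4C = 30; 3A + B - 8C = -12; 4A + B + 16C = 90.
Subtracting the first from the second: A - 12C = -42.
Subtracting the second from the third: A + 24C = 102.
Solving: C = 4, A = 6, then B = 2.
Therefore t_5 = 30 + 2 + 4·(-32) = -96.

-96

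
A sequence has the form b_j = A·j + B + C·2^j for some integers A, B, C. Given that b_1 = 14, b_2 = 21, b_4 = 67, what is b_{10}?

4093

Plug in j = 1, 2, 4: A + B + 2C = 14; 2A + B + 4C = 21; 4A + B + 16C = 67.
Subtracting the first from the second: A + 2C = 7.
Subtracting the second from the third: 2A + 12C = 46.
Solving: C = 4, A = -1, then B = 7.
Therefore b_{10} = -10 + 7 + 4·1024 = 4093.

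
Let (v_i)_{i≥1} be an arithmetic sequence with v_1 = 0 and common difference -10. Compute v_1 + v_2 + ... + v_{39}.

v_i = 0 + (i - 1)·(-10).
v_{39} = -380; S = 39·(0 + (-380))/2 = -7410.

-7410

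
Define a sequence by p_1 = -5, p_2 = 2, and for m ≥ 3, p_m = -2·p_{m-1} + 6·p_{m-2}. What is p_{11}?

-802336

p_3 = -34; p_4 = 80; p_5 = -364; p_6 = 1208; p_7 = -4600; p_8 = 16448; p_9 = -60496; p_{10} = 219680; p_{11} = -802336.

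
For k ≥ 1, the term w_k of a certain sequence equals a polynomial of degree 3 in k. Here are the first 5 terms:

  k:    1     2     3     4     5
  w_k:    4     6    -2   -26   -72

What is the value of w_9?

1st diffs: 2, -8, -24, -46.
2nd diffs: -10, -16, -22.
3rd diffs: -6, -6 (constant).
Newton forward-difference form: w_k = 4 + 2·C(k-1,1) + (-10)·C(k-1,2) + (-6)·C(k-1,3).
At k = 9: k-1 = 8, so w_9 = 4 + 16 - 280 - 336 = -596.

-596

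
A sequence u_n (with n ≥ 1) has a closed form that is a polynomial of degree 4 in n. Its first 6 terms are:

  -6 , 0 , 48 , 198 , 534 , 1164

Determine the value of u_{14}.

1st diffs: 6, 48, 150, 336, 630.
2nd diffs: 42, 102, 186, 294.
3rd diffs: 60, 84, 108.
4th diffs: 24, 24 (constant).
Newton forward-difference form: u_n = -6 + 6·C(n-1,1) + 42·C(n-1,2) + 60·C(n-1,3) + 24·C(n-1,4).
At n = 14: n-1 = 13, so u_{14} = -6 + 78 + 3276 + 17160 + 17160 = 37668.

37668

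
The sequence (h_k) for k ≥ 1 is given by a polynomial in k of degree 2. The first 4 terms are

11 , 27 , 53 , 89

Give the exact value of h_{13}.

1st diffs: 16, 26, 36.
2nd diffs: 10, 10 (constant).
So h_k = 5k^2 + k + 5.
Evaluating at k = 13 gives h_{13} = 863.

863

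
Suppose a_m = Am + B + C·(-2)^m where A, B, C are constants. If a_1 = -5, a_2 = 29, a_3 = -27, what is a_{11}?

-10195

Write the equations: A + B - 2C = -5; 2A + B + 4C = 29; 3A + B - 8C = -27.
Subtracting the first from the second: A + 6C = 34.
Subtracting the second from the third: A - 12C = -56.
Solving: C = 5, A = 4, then B = 1.
Therefore a_{11} = 44 + 1 + 5·(-2048) = -10195.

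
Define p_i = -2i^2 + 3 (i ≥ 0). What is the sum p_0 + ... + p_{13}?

-1596

Over i = 0..13: Σi = 91, Σi² = 819.
Total = (-2)·819 + (3)·14 = -1596.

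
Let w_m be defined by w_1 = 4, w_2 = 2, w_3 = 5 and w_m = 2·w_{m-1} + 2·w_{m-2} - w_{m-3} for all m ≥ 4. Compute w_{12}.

23047

w_4 = 10  w_5 = 28  w_6 = 71  w_7 = 188  w_8 = 490  w_9 = 1285  w_{10} = 3362  w_{11} = 8804  w_{12} = 23047.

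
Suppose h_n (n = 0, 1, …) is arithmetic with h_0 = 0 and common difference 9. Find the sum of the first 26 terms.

2925

h_n = 0 + (n - 0)·9.
h_{25} = 225; S = 26·(0 + 225)/2 = 2925.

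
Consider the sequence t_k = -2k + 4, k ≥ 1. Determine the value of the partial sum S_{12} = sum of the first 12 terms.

Over k = 1..12: Σk = 78.
Total = (-2)·78 + (4)·12 = -108.

-108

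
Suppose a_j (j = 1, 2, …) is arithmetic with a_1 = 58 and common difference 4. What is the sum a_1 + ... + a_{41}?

a_j = 58 + (j - 1)·4.
a_{41} = 218; S = 41·(58 + 218)/2 = 5658.

5658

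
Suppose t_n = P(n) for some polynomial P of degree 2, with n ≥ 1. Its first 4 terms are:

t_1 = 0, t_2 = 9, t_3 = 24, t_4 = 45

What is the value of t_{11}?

360

1st diffs: 9, 15, 21.
2nd diffs: 6, 6 (constant).
Newton forward-difference form: t_n = 9·C(n-1,1) + 6·C(n-1,2).
At n = 11: n-1 = 10, so t_{11} = 90 + 270 = 360.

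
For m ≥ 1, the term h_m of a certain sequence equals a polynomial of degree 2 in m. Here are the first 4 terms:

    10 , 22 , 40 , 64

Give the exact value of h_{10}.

1st diffs: 12, 18, 24.
2nd diffs: 6, 6 (constant).
So h_m = 3m^2 + 3m + 4.
Evaluating at m = 10 gives h_{10} = 334.

334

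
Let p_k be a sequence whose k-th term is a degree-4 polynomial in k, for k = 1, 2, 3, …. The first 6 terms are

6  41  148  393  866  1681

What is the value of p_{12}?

1st diffs: 35, 107, 245, 473, 815.
2nd diffs: 72, 138, 228, 342.
3rd diffs: 66, 90, 114.
4th diffs: 24, 24 (constant).
Newton forward-difference form: p_k = 6 + 35·C(k-1,1) + 72·C(k-1,2) + 66·C(k-1,3) + 24·C(k-1,4).
At k = 12: k-1 = 11, so p_{12} = 6 + 385 + 3960 + 10890 + 7920 = 23161.

23161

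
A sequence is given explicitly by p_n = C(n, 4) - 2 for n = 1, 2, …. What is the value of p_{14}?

C(14, 4) = 1001, so p_{14} = 999.

999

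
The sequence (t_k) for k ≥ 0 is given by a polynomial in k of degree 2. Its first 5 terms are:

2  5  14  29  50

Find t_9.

245

1st diffs: 3, 9, 15, 21.
2nd diffs: 6, 6, 6 (constant).
Newton forward-difference form: t_k = 2 + 3·C(k,1) + 6·C(k,2).
At k = 9: k = 9, so t_9 = 2 + 27 + 216 = 245.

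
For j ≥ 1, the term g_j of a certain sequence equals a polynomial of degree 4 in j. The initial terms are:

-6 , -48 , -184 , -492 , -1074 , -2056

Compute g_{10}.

-13344

1st diffs: -42, -136, -308, -582, -982.
2nd diffs: -94, -172, -274, -400.
3rd diffs: -78, -102, -126.
4th diffs: -24, -24 (constant).
Newton forward-difference form: g_j = -6 + (-42)·C(j-1,1) + (-94)·C(j-1,2) + (-78)·C(j-1,3) + (-24)·C(j-1,4).
At j = 10: j-1 = 9, so g_{10} = -6 - 378 - 3384 - 6552 - 3024 = -13344.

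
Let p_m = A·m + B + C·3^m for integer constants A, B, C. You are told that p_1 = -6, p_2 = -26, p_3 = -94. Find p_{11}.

Plug in m = 1, 2, 3: A + B + 3C = -6; 2A + B + 9C = -26; 3A + B + 27C = -94.
Subtracting the first from the second: A + 6C = -20.
Subtracting the second from the third: A + 18C = -68.
Solving: C = -4, A = 4, then B = 2.
Hence p_{11} = 4·11 + 2 + (-4)·177147 = -708542.

-708542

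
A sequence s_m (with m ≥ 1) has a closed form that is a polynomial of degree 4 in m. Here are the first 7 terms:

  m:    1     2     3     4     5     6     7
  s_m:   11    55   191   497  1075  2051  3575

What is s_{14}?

1st diffs: 44, 136, 306, 578, 976, 1524.
2nd diffs: 92, 170, 272, 398, 548.
3rd diffs: 78, 102, 126, 150.
4th diffs: 24, 24, 24 (constant).
Newton forward-difference form: s_m = 11 + 44·C(m-1,1) + 92·C(m-1,2) + 78·C(m-1,3) + 24·C(m-1,4).
At m = 14: m-1 = 13, so s_{14} = 11 + 572 + 7176 + 22308 + 17160 = 47227.

47227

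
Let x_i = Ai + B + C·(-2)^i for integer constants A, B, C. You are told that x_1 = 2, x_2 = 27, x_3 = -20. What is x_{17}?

-524262

At i = 1, 2, 3: A + B - 2C = 2; 2A + B + 4C = 27; 3A + B - 8C = -20.
Subtracting the first from the second: A + 6C = 25.
Subtracting the second from the third: A - 12C = -47.
Solving: C = 4, A = 1, then B = 9.
Hence x_{17} = 1·17 + 9 + 4·(-131072) = -524262.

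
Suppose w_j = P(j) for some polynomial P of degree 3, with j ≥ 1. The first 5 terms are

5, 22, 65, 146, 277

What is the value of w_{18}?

11990

1st diffs: 17, 43, 81, 131.
2nd diffs: 26, 38, 50.
3rd diffs: 12, 12 (constant).
Newton forward-difference form: w_j = 5 + 17·C(j-1,1) + 26·C(j-1,2) + 12·C(j-1,3).
At j = 18: j-1 = 17, so w_{18} = 5 + 289 + 3536 + 8160 = 11990.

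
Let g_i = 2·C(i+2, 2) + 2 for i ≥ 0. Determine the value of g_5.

C(7, 2) = 21, so g_5 = 44.

44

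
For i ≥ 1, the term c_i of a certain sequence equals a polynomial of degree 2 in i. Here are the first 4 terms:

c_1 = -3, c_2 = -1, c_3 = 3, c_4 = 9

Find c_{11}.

107

1st diffs: 2, 4, 6.
2nd diffs: 2, 2 (constant).
So c_i = i^2 - i - 3.
Evaluating at i = 11 gives c_{11} = 107.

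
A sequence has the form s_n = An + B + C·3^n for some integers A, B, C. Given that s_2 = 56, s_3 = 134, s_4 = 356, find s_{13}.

6377378

The three given values yield: 2A + B + 9C = 56; 3A + B + 27C = 134; 4A + B + 81C = 356.
Subtracting the first from the second: A + 18C = 78.
Subtracting the second from the third: A + 54C = 222.
Solving: C = 4, A = 6, then B = 8.
So s_n = 6·n + 8 + 4·3^n; at n=13 this is 6377378.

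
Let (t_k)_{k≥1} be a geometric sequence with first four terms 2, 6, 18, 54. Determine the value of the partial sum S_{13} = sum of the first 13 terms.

Common ratio r = 3.
t_k = 2·3^(k-1).
S = 2·(3^13 - 1)/(3 - 1) = 2·(1594323 - 1)/(2) = 1594322.

1594322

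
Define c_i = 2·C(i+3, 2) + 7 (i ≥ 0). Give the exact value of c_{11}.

C(14, 2) = 91, so c_{11} = 189.

189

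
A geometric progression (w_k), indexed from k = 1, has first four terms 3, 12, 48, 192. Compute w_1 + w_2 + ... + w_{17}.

17179869183

Common ratio r = 4.
w_k = 3·4^(k-1).
S = 3·(4^17 - 1)/(4 - 1) = 3·(17179869184 - 1)/(3) = 17179869183.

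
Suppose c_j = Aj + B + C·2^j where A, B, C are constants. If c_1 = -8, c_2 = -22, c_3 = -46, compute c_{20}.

-5242954

Plug in j = 1, 2, 3: A + B + 2C = -8; 2A + B + 4C = -22; 3A + B + 8C = -46.
Subtracting the first from the second: A + 2C = -14.
Subtracting the second from the third: A + 4C = -24.
Solving: C = -5, A = -4, then B = 6.
Therefore c_{20} = -80 + 6 + (-5)·1048576 = -5242954.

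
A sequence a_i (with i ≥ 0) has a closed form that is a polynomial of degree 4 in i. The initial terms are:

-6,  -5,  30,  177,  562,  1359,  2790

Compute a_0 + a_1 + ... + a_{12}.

127270

1st diffs: 1, 35, 147, 385, 797, 1431.
2nd diffs: 34, 112, 238, 412, 634.
3rd diffs: 78, 126, 174, 222.
4th diffs: 48, 48, 48 (constant).
So a_i = 2i^4 + i^3 - 2i - 6.
Continuing: …, 5125, 8682, 13827, 20974, …, a_{12} = 43170.
Summing i = 0..12 (13 terms) gives 127270.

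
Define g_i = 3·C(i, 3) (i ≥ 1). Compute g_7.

C(7, 3) = 35, so g_7 = 105.

105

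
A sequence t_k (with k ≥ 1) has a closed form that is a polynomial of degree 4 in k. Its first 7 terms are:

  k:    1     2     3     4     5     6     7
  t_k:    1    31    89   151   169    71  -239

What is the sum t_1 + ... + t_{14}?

1st diffs: 30, 58, 62, 18, -98, -310.
2nd diffs: 28, 4, -44, -116, -212.
3rd diffs: -24, -48, -72, -96.
4th diffs: -24, -24, -24 (constant).
So t_k = -k^4 + 6k^3 + 3k^2 - 6k - 1.
Continuing: …, -881, -1999, -3761, -6359, …, t_{14} = -21449.
Summing k = 1..14 (14 terms) gives -59136.

-59136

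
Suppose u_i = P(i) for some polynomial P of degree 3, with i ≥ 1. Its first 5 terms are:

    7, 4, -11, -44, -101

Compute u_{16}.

1st diffs: -3, -15, -33, -57.
2nd diffs: -12, -18, -24.
3rd diffs: -6, -6 (constant).
So u_i = -i^3 + 4i + 4.
Evaluating at i = 16 gives u_{16} = -4028.

-4028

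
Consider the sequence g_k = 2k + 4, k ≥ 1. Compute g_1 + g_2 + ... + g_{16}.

Over k = 1..16: Σk = 136.
Total = (2)·136 + (4)·16 = 336.

336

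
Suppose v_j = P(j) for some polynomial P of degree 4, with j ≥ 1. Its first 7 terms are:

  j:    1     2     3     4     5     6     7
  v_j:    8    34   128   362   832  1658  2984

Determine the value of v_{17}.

92584

1st diffs: 26, 94, 234, 470, 826, 1326.
2nd diffs: 68, 140, 236, 356, 500.
3rd diffs: 72, 96, 120, 144.
4th diffs: 24, 24, 24 (constant).
So v_j = j^4 + 2j^3 - 3j^2 + 6j + 2.
Evaluating at j = 17 gives v_{17} = 92584.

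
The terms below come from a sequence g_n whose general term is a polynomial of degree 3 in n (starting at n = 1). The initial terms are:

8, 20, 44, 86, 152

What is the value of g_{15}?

1st diffs: 12, 24, 42, 66.
2nd diffs: 12, 18, 24.
3rd diffs: 6, 6 (constant).
Newton forward-difference form: g_n = 8 + 12·C(n-1,1) + 12·C(n-1,2) + 6·C(n-1,3).
At n = 15: n-1 = 14, so g_{15} = 8 + 168 + 1092 + 2184 = 3452.

3452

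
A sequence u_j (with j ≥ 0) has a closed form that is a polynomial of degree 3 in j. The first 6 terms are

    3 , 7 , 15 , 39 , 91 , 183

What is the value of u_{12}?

1st diffs: 4, 8, 24, 52, 92.
2nd diffs: 4, 16, 28, 40.
3rd diffs: 12, 12, 12 (constant).
Newton forward-difference form: u_j = 3 + 4·C(j,1) + 4·C(j,2) + 12·C(j,3).
At j = 12: j = 12, so u_{12} = 3 + 48 + 264 + 2640 = 2955.

2955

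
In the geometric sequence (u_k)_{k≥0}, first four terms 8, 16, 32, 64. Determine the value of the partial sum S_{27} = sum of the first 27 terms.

1073741816

Common ratio r = 2.
u_k = 8·2^(k-0).
S = 8·(2^27 - 1)/(2 - 1) = 8·(134217728 - 1)/(1) = 1073741816.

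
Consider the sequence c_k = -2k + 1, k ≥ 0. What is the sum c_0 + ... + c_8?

-63

Over k = 0..8: Σk = 36.
Total = (-2)·36 + (1)·9 = -63.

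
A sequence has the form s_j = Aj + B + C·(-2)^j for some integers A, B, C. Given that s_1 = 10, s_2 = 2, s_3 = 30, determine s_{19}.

1048654

At j = 1, 2, 3: A + B - 2C = 10; 2A + B + 4C = 2; 3A + B - 8C = 30.
Subtracting the first from the second: A + 6C = -8.
Subtracting the second from the third: A - 12C = 28.
Solving: C = -2, A = 4, then B = 2.
Hence s_{19} = 4·19 + 2 + (-2)·(-524288) = 1048654.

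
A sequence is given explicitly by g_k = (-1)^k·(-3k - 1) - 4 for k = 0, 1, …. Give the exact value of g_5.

(-1)^5 = -1; -3k - 1 at k=5 is -16; so g_5 = 12.

12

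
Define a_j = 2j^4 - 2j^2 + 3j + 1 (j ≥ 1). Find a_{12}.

41221

a_{12} = 2·12^4 - 2·12^2 + 3·12 + 1 = 41221.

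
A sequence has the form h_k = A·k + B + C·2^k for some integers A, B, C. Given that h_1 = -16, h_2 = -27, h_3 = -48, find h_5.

Write the equations: A + B + 2C = -16; 2A + B + 4C = -27; 3A + B + 8C = -48.
Subtracting the first from the second: A + 2C = -11.
Subtracting the second from the third: A + 4C = -21.
Solving: C = -5, A = -1, then B = -5.
Hence h_5 = -1·5 + (-5) + (-5)·32 = -170.

-170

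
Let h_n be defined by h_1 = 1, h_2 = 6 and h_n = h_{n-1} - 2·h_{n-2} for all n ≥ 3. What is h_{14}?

Step forward from the initial values:
h_3 = 4, h_4 = -8, h_5 = -16, …, h_{11} = -32, h_{12} = 160, h_{13} = 224, h_{14} = -96.

-96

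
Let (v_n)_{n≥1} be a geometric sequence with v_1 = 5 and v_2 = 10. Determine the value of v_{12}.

Common ratio r = 2.
v_n = 5·2^(n-1).
v_{12} = 5·2^11 = 10240.

10240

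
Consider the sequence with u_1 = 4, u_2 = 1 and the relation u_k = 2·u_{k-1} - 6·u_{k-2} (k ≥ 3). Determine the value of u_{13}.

2048

u_3 = -22  u_4 = -50  u_5 = 32  …  u_{10} = -4208  u_{11} = 24224  u_{12} = 73696  u_{13} = 2048.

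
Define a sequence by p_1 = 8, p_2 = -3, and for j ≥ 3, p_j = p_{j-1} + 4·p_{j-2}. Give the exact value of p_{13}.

184933

Iterate the recurrence:
p_3 = 29  p_4 = 17  p_5 = 133  …  p_{10} = 10617  p_{11} = 28493  p_{12} = 70961  p_{13} = 184933.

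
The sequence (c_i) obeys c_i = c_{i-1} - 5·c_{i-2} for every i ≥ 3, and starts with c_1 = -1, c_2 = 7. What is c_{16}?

542057

Step forward from the initial values:
c_3 = 12;  c_4 = -23;  c_5 = -83;  …;  c_{13} = -8513;  c_{14} = -124873;  c_{15} = -82308;  c_{16} = 542057.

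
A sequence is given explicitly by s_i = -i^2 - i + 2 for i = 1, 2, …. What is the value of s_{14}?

-208

s_{14} = -1·14^2 - 1·14 + 2 = -208.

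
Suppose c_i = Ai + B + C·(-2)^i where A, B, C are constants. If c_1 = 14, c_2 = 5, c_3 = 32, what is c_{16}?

-131017

The three given values yield: A + B - 2C = 14; 2A + B + 4C = 5; 3A + B - 8C = 32.
Subtracting the first from the second: A + 6C = -9.
Subtracting the second from the third: A - 12C = 27.
Solving: C = -2, A = 3, then B = 7.
Hence c_{16} = 3·16 + 7 + (-2)·65536 = -131017.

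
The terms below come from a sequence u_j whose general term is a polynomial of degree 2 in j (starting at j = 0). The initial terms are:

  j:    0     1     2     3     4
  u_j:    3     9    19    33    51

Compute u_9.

1st diffs: 6, 10, 14, 18.
2nd diffs: 4, 4, 4 (constant).
Newton forward-difference form: u_j = 3 + 6·C(j,1) + 4·C(j,2).
At j = 9: j = 9, so u_9 = 3 + 54 + 144 = 201.

201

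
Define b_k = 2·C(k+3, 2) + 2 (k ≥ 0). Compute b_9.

134

C(12, 2) = 66, so b_9 = 134.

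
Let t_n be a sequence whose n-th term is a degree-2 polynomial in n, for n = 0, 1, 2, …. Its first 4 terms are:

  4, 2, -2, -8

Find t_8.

-68

1st diffs: -2, -4, -6.
2nd diffs: -2, -2 (constant).
Newton forward-difference form: t_n = 4 + (-2)·C(n,1) + (-2)·C(n,2).
At n = 8: n = 8, so t_8 = 4 - 16 - 56 = -68.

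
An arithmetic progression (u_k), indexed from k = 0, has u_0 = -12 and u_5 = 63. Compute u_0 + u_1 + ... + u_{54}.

Common difference d = (63 - (-12)) / (5 - 0) = 15.
u_k = -12 + (k - 0)·15.
u_{54} = 798; S = 55·(-12 + 798)/2 = 21615.

21615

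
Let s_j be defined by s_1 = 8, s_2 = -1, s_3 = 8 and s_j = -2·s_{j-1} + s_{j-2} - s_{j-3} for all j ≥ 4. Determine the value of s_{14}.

-267994

Compute successive terms:
s_4 = -25, s_5 = 59, s_6 = -151, …, s_{11} = 16223, s_{12} = -41317, s_{13} = 105227, s_{14} = -267994.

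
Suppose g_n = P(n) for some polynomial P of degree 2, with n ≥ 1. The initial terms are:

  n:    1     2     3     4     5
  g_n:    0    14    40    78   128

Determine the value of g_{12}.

814

1st diffs: 14, 26, 38, 50.
2nd diffs: 12, 12, 12 (constant).
Newton forward-difference form: g_n = 14·C(n-1,1) + 12·C(n-1,2).
At n = 12: n-1 = 11, so g_{12} = 154 + 660 = 814.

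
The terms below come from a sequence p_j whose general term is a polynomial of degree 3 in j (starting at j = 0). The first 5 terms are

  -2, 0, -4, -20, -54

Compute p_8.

1st diffs: 2, -4, -16, -34.
2nd diffs: -6, -12, -18.
3rd diffs: -6, -6 (constant).
Newton forward-difference form: p_j = -2 + 2·C(j,1) + (-6)·C(j,2) + (-6)·C(j,3).
At j = 8: j = 8, so p_8 = -2 + 16 - 168 - 336 = -490.

-490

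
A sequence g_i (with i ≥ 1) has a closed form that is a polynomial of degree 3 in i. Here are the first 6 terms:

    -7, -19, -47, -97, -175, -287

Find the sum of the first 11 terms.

-5357

1st diffs: -12, -28, -50, -78, -112.
2nd diffs: -16, -22, -28, -34.
3rd diffs: -6, -6, -6 (constant).
Newton forward-difference form: g_i = -7 + (-12)·C(i-1,1) + (-16)·C(i-1,2) + (-6)·C(i-1,3).
Continuing: …, -439, -637, -887, -1195, …, g_{11} = -1567.
Summing i = 1..11 (11 terms) gives -5357.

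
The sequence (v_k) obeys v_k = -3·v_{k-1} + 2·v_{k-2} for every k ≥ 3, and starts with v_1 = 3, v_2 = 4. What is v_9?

Iterate the recurrence:
v_3 = -6  v_4 = 26  v_5 = -90  v_6 = 322  v_7 = -1146  v_8 = 4082  v_9 = -14538.

-14538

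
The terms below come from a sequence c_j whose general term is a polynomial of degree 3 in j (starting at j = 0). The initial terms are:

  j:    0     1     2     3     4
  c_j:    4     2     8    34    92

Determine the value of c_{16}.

7652

1st diffs: -2, 6, 26, 58.
2nd diffs: 8, 20, 32.
3rd diffs: 12, 12 (constant).
So c_j = 2j^3 - 2j^2 - 2j + 4.
Evaluating at j = 16 gives c_{16} = 7652.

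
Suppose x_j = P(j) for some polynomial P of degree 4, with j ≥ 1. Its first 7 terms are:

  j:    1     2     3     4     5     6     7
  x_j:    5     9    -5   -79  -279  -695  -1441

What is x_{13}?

1st diffs: 4, -14, -74, -200, -416, -746.
2nd diffs: -18, -60, -126, -216, -330.
3rd diffs: -42, -66, -90, -114.
4th diffs: -24, -24, -24 (constant).
Newton forward-difference form: x_j = 5 + 4·C(j-1,1) + (-18)·C(j-1,2) + (-42)·C(j-1,3) + (-24)·C(j-1,4).
At j = 13: j-1 = 12, so x_{13} = 5 + 48 - 1188 - 9240 - 11880 = -22255.

-22255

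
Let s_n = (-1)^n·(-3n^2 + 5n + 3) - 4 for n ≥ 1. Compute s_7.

105

(-1)^7 = -1; -3n^2 + 5n + 3 at n=7 is -109; so s_7 = 105.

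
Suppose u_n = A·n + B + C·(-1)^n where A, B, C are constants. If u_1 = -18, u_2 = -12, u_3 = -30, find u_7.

-54

Plug in n = 1, 2, 3: A + B - C = -18; 2A + B + C = -12; 3A + B - C = -30.
Subtracting the first from the second: A + 2C = 6.
Subtracting the second from the third: A - 2C = -18.
Solving: C = 6, A = -6, then B = -6.
Hence u_7 = -6·7 + (-6) + 6·(-1) = -54.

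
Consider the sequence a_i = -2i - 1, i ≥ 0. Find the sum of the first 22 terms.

Over i = 0..21: Σi = 231.
Total = (-2)·231 + (-1)·22 = -484.

-484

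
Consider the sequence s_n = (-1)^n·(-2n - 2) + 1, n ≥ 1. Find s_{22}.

-45

(-1)^22 = 1; -2n - 2 at n=22 is -46; so s_{22} = -45.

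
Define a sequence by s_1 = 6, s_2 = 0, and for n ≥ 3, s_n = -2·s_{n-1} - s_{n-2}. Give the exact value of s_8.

Compute successive terms:
s_3 = -6; s_4 = 12; s_5 = -18; s_6 = 24; s_7 = -30; s_8 = 36.
(Characteristic roots are -1 and -1.)

36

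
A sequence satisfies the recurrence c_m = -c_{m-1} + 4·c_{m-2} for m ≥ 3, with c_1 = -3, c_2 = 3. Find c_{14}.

Applying the relation repeatedly:
c_3 = -15, c_4 = 27, c_5 = -87, …, c_{11} = -22767, c_{12} = 57915, c_{13} = -148983, c_{14} = 380643.

380643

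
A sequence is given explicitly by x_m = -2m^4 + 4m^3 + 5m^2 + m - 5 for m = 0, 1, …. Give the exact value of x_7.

x_7 = -2·7^4 + 4·7^3 + 5·7^2 + 1·7 - 5 = -3183.

-3183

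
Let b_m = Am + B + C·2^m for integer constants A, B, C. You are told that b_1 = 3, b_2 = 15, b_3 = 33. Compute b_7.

417

The three given values yield: A + B + 2C = 3; 2A + B + 4C = 15; 3A + B + 8C = 33.
Subtracting the first from the second: A + 2C = 12.
Subtracting the second from the third: A + 4C = 18.
Solving: C = 3, A = 6, then B = -9.
So b_m = 6·m + (-9) + 3·2^m; at m=7 this is 417.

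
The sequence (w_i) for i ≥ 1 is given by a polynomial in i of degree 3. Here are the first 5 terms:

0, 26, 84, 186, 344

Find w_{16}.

1st diffs: 26, 58, 102, 158.
2nd diffs: 32, 44, 56.
3rd diffs: 12, 12 (constant).
Newton forward-difference form: w_i = 26·C(i-1,1) + 32·C(i-1,2) + 12·C(i-1,3).
At i = 16: i-1 = 15, so w_{16} = 390 + 3360 + 5460 = 9210.

9210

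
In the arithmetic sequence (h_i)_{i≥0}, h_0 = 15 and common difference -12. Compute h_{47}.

-549

h_i = 15 + (i - 0)·(-12).
h_{47} = 15 + 47·(-12) = -549.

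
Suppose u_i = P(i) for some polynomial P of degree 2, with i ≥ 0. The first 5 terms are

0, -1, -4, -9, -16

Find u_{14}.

1st diffs: -1, -3, -5, -7.
2nd diffs: -2, -2, -2 (constant).
So u_i = -i^2.
Evaluating at i = 14 gives u_{14} = -196.

-196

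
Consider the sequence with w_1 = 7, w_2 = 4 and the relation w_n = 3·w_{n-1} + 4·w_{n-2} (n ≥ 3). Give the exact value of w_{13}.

Step forward from the initial values:
w_3 = 40;  w_4 = 136;  w_5 = 568;  …;  w_{10} = 576712;  w_{11} = 2306872;  w_{12} = 9227464;  w_{13} = 36909880.
(Characteristic roots are 4 and -1.)

36909880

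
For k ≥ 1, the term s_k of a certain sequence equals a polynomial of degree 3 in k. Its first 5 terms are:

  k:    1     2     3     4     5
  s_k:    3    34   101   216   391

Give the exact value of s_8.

1396

1st diffs: 31, 67, 115, 175.
2nd diffs: 36, 48, 60.
3rd diffs: 12, 12 (constant).
Newton forward-difference form: s_k = 3 + 31·C(k-1,1) + 36·C(k-1,2) + 12·C(k-1,3).
At k = 8: k-1 = 7, so s_8 = 3 + 217 + 756 + 420 = 1396.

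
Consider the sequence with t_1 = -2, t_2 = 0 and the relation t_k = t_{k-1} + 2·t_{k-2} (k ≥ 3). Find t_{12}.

Iterate the recurrence:
t_3 = -4; t_4 = -4; t_5 = -12; t_6 = -20; t_7 = -44; t_8 = -84; t_9 = -172; t_{10} = -340; t_{11} = -684; t_{12} = -1364.
(Characteristic roots are 2 and -1.)

-1364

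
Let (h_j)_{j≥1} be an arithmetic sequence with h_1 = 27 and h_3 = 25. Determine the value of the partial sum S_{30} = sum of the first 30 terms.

Common difference d = (25 - 27) / (3 - 1) = -1.
h_j = 27 + (j - 1)·(-1).
h_{30} = -2; S = 30·(27 + (-2))/2 = 375.

375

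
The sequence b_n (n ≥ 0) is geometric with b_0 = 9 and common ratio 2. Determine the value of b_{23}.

b_n = 9·2^(n-0).
b_{23} = 9·2^23 = 75497472.

75497472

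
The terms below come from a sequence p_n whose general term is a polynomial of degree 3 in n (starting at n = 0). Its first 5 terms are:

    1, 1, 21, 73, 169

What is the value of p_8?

1233

1st diffs: 0, 20, 52, 96.
2nd diffs: 20, 32, 44.
3rd diffs: 12, 12 (constant).
Newton forward-difference form: p_n = 1 + 20·C(n,2) + 12·C(n,3).
At n = 8: n = 8, so p_8 = 1 + 560 + 672 = 1233.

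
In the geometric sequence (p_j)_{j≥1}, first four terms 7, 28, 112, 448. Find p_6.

Common ratio r = 4.
p_j = 7·4^(j-1).
p_6 = 7·4^5 = 7168.

7168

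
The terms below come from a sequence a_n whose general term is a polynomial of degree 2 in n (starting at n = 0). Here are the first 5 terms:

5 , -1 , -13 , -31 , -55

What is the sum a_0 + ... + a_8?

-675

1st diffs: -6, -12, -18, -24.
2nd diffs: -6, -6, -6 (constant).
So a_n = -3n^2 - 3n + 5.
Continuing: -85, -121, -163, -211.
Summing n = 0..8 (9 terms) gives -675.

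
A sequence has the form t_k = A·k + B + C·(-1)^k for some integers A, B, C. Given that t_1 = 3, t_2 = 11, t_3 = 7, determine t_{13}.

27

Plug in k = 1, 2, 3: A + B - C = 3; 2A + B + C = 11; 3A + B - C = 7.
Subtracting the first from the second: A + 2C = 8.
Subtracting the second from the third: A - 2C = -4.
Solving: C = 3, A = 2, then B = 4.
Hence t_{13} = 2·13 + 4 + 3·(-1) = 27.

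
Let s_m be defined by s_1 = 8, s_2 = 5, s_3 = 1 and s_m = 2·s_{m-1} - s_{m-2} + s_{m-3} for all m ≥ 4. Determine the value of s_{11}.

Iterate the recurrence:
s_4 = 5  s_5 = 14  s_6 = 24  s_7 = 39  s_8 = 68  s_9 = 121  s_{10} = 213  s_{11} = 373.

373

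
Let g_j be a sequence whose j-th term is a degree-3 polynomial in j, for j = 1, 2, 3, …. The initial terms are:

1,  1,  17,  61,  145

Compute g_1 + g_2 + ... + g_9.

1st diffs: 0, 16, 44, 84.
2nd diffs: 16, 28, 40.
3rd diffs: 12, 12 (constant).
So g_j = 2j^3 - 4j^2 - 2j + 5.
Continuing: 281, 481, 757, 1121.
Summing j = 1..9 (9 terms) gives 2865.

2865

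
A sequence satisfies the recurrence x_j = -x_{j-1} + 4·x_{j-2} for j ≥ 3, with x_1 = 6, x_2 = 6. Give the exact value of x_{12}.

Iterate the recurrence:
x_3 = 18;  x_4 = 6;  x_5 = 66;  x_6 = -42;  x_7 = 306;  x_8 = -474;  x_9 = 1698;  x_{10} = -3594;  x_{11} = 10386;  x_{12} = -24762.

-24762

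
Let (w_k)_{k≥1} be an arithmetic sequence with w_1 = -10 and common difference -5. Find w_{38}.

-195

w_k = -10 + (k - 1)·(-5).
w_{38} = -10 + 37·(-5) = -195.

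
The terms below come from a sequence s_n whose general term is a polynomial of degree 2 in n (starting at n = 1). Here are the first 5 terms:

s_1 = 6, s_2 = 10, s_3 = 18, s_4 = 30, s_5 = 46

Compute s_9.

1st diffs: 4, 8, 12, 16.
2nd diffs: 4, 4, 4 (constant).
Newton forward-difference form: s_n = 6 + 4·C(n-1,1) + 4·C(n-1,2).
At n = 9: n-1 = 8, so s_9 = 6 + 32 + 112 = 150.

150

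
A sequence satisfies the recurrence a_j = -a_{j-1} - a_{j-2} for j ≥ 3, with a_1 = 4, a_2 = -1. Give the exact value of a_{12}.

Compute successive terms:
a_3 = -3, a_4 = 4, a_5 = -1, a_6 = -3, a_7 = 4, a_8 = -1, a_9 = -3, a_{10} = 4, a_{11} = -1, a_{12} = -3.

-3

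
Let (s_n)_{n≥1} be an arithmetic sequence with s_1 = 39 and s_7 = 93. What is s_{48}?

Common difference d = (93 - 39) / (7 - 1) = 9.
s_n = 39 + (n - 1)·9.
s_{48} = 39 + 47·9 = 462.

462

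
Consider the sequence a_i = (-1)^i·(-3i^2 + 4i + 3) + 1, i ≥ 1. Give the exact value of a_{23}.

1493

(-1)^23 = -1; -3i^2 + 4i + 3 at i=23 is -1492; so a_{23} = 1493.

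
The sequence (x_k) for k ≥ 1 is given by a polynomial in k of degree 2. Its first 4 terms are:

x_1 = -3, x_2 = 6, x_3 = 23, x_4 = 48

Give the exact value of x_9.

1st diffs: 9, 17, 25.
2nd diffs: 8, 8 (constant).
So x_k = 4k^2 - 3k - 4.
Evaluating at k = 9 gives x_9 = 293.

293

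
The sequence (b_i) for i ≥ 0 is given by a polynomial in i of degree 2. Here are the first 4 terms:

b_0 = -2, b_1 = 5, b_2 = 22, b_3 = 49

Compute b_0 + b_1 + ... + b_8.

1st diffs: 7, 17, 27.
2nd diffs: 10, 10 (constant).
So b_i = 5i^2 + 2i - 2.
Continuing: …, 86, 133, 190, 257, …, b_8 = 334.
Summing i = 0..8 (9 terms) gives 1074.

1074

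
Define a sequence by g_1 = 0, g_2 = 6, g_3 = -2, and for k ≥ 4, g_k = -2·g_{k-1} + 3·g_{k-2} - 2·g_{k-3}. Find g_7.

g_4 = 22;  g_5 = -62;  g_6 = 194;  g_7 = -618.

-618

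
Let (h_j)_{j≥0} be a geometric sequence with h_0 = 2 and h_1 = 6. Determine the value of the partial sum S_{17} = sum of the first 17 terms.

129140162

Common ratio r = 3.
h_j = 2·3^(j-0).
S = 2·(3^17 - 1)/(3 - 1) = 2·(129140163 - 1)/(2) = 129140162.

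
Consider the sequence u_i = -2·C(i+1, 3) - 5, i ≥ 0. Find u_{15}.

C(16, 3) = 560, so u_{15} = -1125.

-1125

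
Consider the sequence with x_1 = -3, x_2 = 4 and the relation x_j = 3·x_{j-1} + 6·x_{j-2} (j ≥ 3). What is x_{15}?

Iterate the recurrence:
x_3 = -6  x_4 = 6  x_5 = -18  …  x_{12} = -226962  x_{13} = -992898  x_{14} = -4340466  x_{15} = -18978786.

-18978786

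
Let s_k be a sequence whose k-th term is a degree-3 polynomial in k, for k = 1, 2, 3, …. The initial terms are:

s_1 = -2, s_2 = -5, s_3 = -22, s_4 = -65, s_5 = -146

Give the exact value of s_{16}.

-6977

1st diffs: -3, -17, -43, -81.
2nd diffs: -14, -26, -38.
3rd diffs: -12, -12 (constant).
So s_k = -2k^3 + 5k^2 - 4k - 1.
Evaluating at k = 16 gives s_{16} = -6977.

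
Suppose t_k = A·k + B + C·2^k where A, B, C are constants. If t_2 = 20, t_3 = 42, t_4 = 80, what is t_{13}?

32838

Write the equations: 2A + B + 4C = 20; 3A + B + 8C = 42; 4A + B + 16C = 80.
Subtracting the first from the second: A + 4C = 22.
Subtracting the second from the third: A + 8C = 38.
Solving: C = 4, A = 6, then B = -8.
So t_k = 6·k + (-8) + 4·2^k; at k=13 this is 32838.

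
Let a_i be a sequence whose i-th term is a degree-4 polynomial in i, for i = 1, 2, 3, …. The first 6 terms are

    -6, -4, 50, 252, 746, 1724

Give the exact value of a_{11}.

1st diffs: 2, 54, 202, 494, 978.
2nd diffs: 52, 148, 292, 484.
3rd diffs: 96, 144, 192.
4th diffs: 48, 48 (constant).
Newton forward-difference form: a_i = -6 + 2·C(i-1,1) + 52·C(i-1,2) + 96·C(i-1,3) + 48·C(i-1,4).
At i = 11: i-1 = 10, so a_{11} = -6 + 20 + 2340 + 11520 + 10080 = 23954.

23954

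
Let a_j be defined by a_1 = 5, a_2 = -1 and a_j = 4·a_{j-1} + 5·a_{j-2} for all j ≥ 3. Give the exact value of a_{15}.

4069010421

Applying the relation repeatedly:
a_3 = 21  a_4 = 79  a_5 = 421  …  a_{12} = 32552079  a_{13} = 162760421  a_{14} = 813802079  a_{15} = 4069010421.
(Characteristic roots are 5 and -1.)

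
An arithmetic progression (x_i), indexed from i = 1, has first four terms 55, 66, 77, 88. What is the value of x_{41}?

Common difference d = 11.
x_i = 55 + (i - 1)·11.
x_{41} = 55 + 40·11 = 495.

495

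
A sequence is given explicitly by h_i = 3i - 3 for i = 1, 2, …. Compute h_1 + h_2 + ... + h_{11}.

165

Over i = 1..11: Σi = 66.
Total = (3)·66 + (-3)·11 = 165.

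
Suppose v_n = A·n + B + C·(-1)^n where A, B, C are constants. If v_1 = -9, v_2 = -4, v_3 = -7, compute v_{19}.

At n = 1, 2, 3: A + B - C = -9; 2A + B + C = -4; 3A + B - C = -7.
Subtracting the first from the second: A + 2C = 5.
Subtracting the second from the third: A - 2C = -3.
Solving: C = 2, A = 1, then B = -8.
Therefore v_{19} = 19 + (-8) + 2·(-1) = 9.

9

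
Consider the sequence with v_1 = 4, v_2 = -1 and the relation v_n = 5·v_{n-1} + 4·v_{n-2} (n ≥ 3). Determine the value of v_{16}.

v_3 = 11  v_4 = 51  v_5 = 299  …  v_{13} = 332898539  v_{14} = 1898041699  v_{15} = 10821802651  v_{16} = 61701180051.

61701180051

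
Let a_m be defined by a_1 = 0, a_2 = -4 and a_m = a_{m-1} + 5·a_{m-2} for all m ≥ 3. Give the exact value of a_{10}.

-9144

Compute successive terms:
a_3 = -4, a_4 = -24, a_5 = -44, a_6 = -164, a_7 = -384, a_8 = -1204, a_9 = -3124, a_{10} = -9144.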